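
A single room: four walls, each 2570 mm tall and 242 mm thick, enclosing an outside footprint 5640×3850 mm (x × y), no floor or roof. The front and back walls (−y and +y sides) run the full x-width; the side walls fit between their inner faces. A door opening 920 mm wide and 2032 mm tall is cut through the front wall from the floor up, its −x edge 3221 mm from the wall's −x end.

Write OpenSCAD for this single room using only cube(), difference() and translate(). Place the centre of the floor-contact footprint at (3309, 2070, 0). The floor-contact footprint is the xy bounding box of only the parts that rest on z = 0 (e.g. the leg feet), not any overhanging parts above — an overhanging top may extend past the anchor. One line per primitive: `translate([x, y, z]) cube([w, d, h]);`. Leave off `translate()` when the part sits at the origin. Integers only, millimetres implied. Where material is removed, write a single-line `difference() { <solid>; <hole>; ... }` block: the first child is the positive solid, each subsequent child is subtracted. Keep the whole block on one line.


difference() { translate([489, 145, 0]) cube([5640, 242, 2570]); translate([3710, 145, 0]) cube([920, 242, 2032]); }
translate([489, 3753, 0]) cube([5640, 242, 2570]);
translate([489, 387, 0]) cube([242, 3366, 2570]);
translate([5887, 387, 0]) cube([242, 3366, 2570]);


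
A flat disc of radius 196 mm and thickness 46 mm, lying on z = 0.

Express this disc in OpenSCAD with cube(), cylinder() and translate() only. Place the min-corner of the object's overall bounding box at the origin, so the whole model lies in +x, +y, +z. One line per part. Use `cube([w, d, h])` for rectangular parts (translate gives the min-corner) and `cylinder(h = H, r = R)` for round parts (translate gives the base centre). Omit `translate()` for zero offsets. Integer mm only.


translate([196, 196, 0]) cylinder(h = 46, r = 196);


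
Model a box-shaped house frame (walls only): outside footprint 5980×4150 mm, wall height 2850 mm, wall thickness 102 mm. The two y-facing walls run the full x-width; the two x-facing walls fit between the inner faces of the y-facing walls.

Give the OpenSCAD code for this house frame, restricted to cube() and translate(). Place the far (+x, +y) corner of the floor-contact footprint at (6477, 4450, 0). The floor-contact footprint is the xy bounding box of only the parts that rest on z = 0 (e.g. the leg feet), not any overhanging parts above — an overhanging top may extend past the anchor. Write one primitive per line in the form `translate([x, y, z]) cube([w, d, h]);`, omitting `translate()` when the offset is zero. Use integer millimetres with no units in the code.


translate([497, 300, 0]) cube([5980, 102, 2850]);
translate([497, 4348, 0]) cube([5980, 102, 2850]);
translate([497, 402, 0]) cube([102, 3946, 2850]);
translate([6375, 402, 0]) cube([102, 3946, 2850]);


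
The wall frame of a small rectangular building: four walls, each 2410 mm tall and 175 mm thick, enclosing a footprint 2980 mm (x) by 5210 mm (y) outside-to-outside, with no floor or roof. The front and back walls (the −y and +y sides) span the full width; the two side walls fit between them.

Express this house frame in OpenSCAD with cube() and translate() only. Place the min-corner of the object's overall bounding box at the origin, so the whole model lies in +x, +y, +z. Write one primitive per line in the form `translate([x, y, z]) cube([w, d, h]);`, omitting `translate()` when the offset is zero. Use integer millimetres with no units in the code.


cube([2980, 175, 2410]);
translate([0, 5035, 0]) cube([2980, 175, 2410]);
translate([0, 175, 0]) cube([175, 4860, 2410]);
translate([2805, 175, 0]) cube([175, 4860, 2410]);


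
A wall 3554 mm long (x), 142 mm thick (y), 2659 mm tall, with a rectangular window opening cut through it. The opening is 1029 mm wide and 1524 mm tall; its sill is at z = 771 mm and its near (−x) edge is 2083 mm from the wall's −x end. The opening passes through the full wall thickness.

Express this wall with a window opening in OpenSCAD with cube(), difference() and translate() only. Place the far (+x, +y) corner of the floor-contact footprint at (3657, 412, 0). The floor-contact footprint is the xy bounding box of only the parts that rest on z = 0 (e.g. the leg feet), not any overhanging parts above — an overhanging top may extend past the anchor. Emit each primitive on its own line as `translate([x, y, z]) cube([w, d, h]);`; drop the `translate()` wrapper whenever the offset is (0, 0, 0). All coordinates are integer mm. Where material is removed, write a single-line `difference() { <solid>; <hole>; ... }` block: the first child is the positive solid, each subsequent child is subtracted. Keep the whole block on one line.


difference() { translate([103, 270, 0]) cube([3554, 142, 2659]); translate([2186, 270, 771]) cube([1029, 142, 1524]); }


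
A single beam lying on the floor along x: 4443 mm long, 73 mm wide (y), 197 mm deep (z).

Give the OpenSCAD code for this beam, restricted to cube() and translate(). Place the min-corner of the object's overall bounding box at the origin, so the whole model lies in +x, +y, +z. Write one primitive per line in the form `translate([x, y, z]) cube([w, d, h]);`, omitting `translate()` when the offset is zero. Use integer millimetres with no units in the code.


cube([4443, 73, 197]);


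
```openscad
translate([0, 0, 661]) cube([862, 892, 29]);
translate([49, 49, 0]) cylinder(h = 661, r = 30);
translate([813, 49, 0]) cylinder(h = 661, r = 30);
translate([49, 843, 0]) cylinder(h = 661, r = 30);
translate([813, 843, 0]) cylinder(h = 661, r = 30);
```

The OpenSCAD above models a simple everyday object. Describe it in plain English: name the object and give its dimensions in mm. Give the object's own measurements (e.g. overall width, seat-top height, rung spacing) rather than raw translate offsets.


A table: top 862 mm (x) × 892 mm (y), 29 mm thick, upper face at z = 690 mm, on four round legs of 60 mm diameter, each leg's bounding box inset 19 mm from the nearest pair of top edges from z = 0 to the bottom of the top.


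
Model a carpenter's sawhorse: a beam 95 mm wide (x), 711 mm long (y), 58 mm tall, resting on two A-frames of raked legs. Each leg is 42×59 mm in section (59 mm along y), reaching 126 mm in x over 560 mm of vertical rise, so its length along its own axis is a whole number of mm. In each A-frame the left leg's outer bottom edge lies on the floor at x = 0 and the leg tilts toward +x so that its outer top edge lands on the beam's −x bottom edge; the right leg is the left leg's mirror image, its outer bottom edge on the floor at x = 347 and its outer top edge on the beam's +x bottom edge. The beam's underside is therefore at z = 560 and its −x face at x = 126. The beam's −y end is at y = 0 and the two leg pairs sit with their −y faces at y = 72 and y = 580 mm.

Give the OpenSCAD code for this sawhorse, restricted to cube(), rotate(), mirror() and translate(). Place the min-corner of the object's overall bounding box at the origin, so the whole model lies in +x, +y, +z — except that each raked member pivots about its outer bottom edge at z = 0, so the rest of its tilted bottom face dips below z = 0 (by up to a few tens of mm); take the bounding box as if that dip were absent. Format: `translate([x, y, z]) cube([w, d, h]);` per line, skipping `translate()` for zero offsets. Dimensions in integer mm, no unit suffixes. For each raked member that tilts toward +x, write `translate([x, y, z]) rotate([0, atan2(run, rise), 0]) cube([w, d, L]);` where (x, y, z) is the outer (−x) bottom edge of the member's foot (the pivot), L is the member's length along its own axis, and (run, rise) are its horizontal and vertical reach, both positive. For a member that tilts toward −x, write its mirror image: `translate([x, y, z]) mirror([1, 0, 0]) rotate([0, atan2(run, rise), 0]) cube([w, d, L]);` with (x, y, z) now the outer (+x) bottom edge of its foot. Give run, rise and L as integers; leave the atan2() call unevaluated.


// leg length = √(126² + 560²) = 574
// right-leg outer foot x = 2·126 + 95 = 347
// beam min-corner = (126, 0, 560)
translate([126, 0, 560]) cube([95, 711, 58]);
translate([0, 72, 0]) rotate([0, atan2(126, 560), 0]) cube([42, 59, 574]);
translate([347, 72, 0]) mirror([1, 0, 0]) rotate([0, atan2(126, 560), 0]) cube([42, 59, 574]);
translate([0, 580, 0]) rotate([0, atan2(126, 560), 0]) cube([42, 59, 574]);
translate([347, 580, 0]) mirror([1, 0, 0]) rotate([0, atan2(126, 560), 0]) cube([42, 59, 574]);


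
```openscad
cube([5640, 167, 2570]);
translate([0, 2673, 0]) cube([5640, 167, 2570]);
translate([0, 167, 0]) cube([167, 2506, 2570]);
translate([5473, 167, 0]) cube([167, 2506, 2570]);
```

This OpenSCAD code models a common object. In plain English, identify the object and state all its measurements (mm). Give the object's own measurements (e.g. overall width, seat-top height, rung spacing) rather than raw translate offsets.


The wall frame of a small rectangular building: four walls, each 2570 mm tall and 167 mm thick, enclosing a footprint 5640 mm (x) by 2840 mm (y) outside-to-outside, with no floor or roof. The front and back walls (the −y and +y sides) span the full width; the two side walls fit between them.


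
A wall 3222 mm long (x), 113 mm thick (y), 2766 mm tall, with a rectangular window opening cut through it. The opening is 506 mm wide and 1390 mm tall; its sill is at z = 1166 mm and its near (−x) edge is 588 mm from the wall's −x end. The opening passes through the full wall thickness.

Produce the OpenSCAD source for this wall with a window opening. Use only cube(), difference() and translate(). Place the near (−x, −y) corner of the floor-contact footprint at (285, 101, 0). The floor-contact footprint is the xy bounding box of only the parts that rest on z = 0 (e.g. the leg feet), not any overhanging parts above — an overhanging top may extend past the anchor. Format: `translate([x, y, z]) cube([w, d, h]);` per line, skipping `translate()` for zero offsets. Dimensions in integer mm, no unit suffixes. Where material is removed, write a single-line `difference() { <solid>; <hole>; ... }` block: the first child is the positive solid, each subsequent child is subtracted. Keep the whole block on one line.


difference() { translate([285, 101, 0]) cube([3222, 113, 2766]); translate([873, 101, 1166]) cube([506, 113, 1390]); }


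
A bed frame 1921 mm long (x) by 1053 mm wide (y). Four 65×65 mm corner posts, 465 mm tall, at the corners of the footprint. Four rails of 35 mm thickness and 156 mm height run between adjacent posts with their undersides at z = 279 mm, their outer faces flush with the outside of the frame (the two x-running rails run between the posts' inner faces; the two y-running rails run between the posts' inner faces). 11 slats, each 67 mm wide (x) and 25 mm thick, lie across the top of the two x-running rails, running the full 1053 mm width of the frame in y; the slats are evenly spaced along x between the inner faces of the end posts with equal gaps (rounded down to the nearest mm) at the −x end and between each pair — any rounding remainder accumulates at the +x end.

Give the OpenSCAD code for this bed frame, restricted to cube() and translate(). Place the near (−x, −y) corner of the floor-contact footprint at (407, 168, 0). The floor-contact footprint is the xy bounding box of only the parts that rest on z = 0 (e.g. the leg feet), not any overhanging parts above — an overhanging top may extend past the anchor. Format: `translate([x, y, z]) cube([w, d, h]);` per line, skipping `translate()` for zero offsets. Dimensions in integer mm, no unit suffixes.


translate([407, 168, 0]) cube([65, 65, 465]);
translate([407, 1156, 0]) cube([65, 65, 465]);
translate([2263, 168, 0]) cube([65, 65, 465]);
translate([2263, 1156, 0]) cube([65, 65, 465]);
translate([472, 168, 279]) cube([1791, 35, 156]);
translate([472, 1186, 279]) cube([1791, 35, 156]);
translate([407, 233, 279]) cube([35, 923, 156]);
translate([2293, 233, 279]) cube([35, 923, 156]);
translate([559, 168, 435]) cube([67, 1053, 25]);
translate([713, 168, 435]) cube([67, 1053, 25]);
translate([867, 168, 435]) cube([67, 1053, 25]);
translate([1021, 168, 435]) cube([67, 1053, 25]);
translate([1175, 168, 435]) cube([67, 1053, 25]);
translate([1329, 168, 435]) cube([67, 1053, 25]);
translate([1483, 168, 435]) cube([67, 1053, 25]);
translate([1637, 168, 435]) cube([67, 1053, 25]);
translate([1791, 168, 435]) cube([67, 1053, 25]);
translate([1945, 168, 435]) cube([67, 1053, 25]);
translate([2099, 168, 435]) cube([67, 1053, 25]);


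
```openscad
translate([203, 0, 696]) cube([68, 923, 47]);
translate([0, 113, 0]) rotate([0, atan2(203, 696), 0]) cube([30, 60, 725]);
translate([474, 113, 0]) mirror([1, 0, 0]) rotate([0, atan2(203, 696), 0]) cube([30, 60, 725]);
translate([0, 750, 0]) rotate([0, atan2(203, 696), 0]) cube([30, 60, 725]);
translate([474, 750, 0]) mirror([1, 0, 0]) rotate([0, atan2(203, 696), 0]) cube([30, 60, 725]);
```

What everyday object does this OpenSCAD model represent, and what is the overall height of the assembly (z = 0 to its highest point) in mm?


A sawhorse. The overall height is 743 mm.

A beam across two mirrored pairs of raked legs — a sawhorse. The beam's underside is at z = 696 (matching the legs' vertical rise in atan2(203, 696)) and the beam is 47 mm tall, so its top is at 696 + 47 = 743 mm. The raked legs top out at the beam's underside, so that is the highest point.


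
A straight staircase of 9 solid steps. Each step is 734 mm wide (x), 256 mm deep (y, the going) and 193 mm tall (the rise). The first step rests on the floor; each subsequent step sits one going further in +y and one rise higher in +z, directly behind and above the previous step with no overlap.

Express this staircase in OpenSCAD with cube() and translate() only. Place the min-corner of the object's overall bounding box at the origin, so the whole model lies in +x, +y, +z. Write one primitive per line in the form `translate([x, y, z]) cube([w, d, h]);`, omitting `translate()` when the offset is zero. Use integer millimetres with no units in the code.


cube([734, 256, 193]);
translate([0, 256, 193]) cube([734, 256, 193]);
translate([0, 512, 386]) cube([734, 256, 193]);
translate([0, 768, 579]) cube([734, 256, 193]);
translate([0, 1024, 772]) cube([734, 256, 193]);
translate([0, 1280, 965]) cube([734, 256, 193]);
translate([0, 1536, 1158]) cube([734, 256, 193]);
translate([0, 1792, 1351]) cube([734, 256, 193]);
translate([0, 2048, 1544]) cube([734, 256, 193]);


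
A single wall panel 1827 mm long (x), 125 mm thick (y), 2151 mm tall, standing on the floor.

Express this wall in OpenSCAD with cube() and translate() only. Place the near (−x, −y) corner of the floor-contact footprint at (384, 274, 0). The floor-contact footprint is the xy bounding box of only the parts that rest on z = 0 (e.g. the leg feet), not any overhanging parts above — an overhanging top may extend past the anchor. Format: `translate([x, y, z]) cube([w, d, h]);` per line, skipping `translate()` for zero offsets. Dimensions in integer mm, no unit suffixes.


translate([384, 274, 0]) cube([1827, 125, 2151]);


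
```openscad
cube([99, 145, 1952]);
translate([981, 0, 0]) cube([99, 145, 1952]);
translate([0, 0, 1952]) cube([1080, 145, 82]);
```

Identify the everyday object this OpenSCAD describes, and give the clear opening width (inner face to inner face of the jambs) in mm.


A door frame. The clear opening width is 882 mm.

Two 1952 mm tall posts with a header on top — a door frame. The left jamb is 99 mm wide at x = 0; the right jamb starts at x = 981. The clear opening is 981 − 99 = 882 mm.


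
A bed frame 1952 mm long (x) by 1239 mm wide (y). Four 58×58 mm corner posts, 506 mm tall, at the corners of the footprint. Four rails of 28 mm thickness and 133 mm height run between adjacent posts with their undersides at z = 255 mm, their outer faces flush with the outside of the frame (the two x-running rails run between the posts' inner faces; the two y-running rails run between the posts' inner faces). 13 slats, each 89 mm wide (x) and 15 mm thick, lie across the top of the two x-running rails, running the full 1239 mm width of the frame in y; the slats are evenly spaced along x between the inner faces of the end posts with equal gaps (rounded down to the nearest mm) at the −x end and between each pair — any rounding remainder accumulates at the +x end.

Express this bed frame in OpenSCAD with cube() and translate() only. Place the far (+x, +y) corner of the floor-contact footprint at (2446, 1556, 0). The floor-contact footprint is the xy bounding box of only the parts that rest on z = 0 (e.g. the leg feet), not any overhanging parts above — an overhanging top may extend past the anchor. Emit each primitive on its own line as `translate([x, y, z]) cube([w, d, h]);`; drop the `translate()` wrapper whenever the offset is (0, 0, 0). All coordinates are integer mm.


translate([494, 317, 0]) cube([58, 58, 506]);
translate([494, 1498, 0]) cube([58, 58, 506]);
translate([2388, 317, 0]) cube([58, 58, 506]);
translate([2388, 1498, 0]) cube([58, 58, 506]);
translate([552, 317, 255]) cube([1836, 28, 133]);
translate([552, 1528, 255]) cube([1836, 28, 133]);
translate([494, 375, 255]) cube([28, 1123, 133]);
translate([2418, 375, 255]) cube([28, 1123, 133]);
translate([600, 317, 388]) cube([89, 1239, 15]);
translate([737, 317, 388]) cube([89, 1239, 15]);
translate([874, 317, 388]) cube([89, 1239, 15]);
translate([1011, 317, 388]) cube([89, 1239, 15]);
translate([1148, 317, 388]) cube([89, 1239, 15]);
translate([1285, 317, 388]) cube([89, 1239, 15]);
translate([1422, 317, 388]) cube([89, 1239, 15]);
translate([1559, 317, 388]) cube([89, 1239, 15]);
translate([1696, 317, 388]) cube([89, 1239, 15]);
translate([1833, 317, 388]) cube([89, 1239, 15]);
translate([1970, 317, 388]) cube([89, 1239, 15]);
translate([2107, 317, 388]) cube([89, 1239, 15]);
translate([2244, 317, 388]) cube([89, 1239, 15]);


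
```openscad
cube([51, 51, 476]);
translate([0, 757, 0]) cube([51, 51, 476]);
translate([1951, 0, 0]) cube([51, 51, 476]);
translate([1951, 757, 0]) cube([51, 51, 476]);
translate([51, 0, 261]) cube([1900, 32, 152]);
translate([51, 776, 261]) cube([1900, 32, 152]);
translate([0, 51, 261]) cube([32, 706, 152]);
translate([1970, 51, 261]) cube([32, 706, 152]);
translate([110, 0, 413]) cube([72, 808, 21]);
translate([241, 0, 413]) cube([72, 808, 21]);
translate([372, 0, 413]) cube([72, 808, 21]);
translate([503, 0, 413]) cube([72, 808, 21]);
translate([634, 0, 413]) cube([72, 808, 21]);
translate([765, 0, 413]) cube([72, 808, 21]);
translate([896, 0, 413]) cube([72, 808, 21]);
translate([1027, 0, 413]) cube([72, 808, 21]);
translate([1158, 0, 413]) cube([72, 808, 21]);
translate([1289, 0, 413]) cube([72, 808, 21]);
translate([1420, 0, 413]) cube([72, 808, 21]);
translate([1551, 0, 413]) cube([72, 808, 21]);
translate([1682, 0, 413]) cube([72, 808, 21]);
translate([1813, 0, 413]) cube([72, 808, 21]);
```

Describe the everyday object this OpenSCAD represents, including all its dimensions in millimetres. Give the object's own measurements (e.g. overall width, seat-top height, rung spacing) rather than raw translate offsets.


A bed frame 2002 mm long (x) by 808 mm wide (y). Four 51×51 mm corner posts, 476 mm tall, at the corners of the footprint. Four rails of 32 mm thickness and 152 mm height run between adjacent posts with their undersides at z = 261 mm, their outer faces flush with the outside of the frame (the two x-running rails run between the posts' inner faces; the two y-running rails run between the posts' inner faces). 14 slats, each 72 mm wide (x) and 21 mm thick, lie across the top of the two x-running rails, running the full 808 mm width of the frame in y; along x they sit between the end posts with a 59 mm gap after the −x posts and between neighbouring slats, leaving 66 mm before the +x posts.


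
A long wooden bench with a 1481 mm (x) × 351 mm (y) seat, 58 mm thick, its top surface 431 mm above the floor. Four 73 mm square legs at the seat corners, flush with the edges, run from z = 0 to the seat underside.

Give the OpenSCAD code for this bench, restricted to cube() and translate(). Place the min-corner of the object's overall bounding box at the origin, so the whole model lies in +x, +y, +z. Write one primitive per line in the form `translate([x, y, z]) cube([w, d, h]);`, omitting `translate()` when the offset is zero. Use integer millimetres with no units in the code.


translate([0, 0, 373]) cube([1481, 351, 58]);
cube([73, 73, 373]);
translate([0, 278, 0]) cube([73, 73, 373]);
translate([1408, 0, 0]) cube([73, 73, 373]);
translate([1408, 278, 0]) cube([73, 73, 373]);


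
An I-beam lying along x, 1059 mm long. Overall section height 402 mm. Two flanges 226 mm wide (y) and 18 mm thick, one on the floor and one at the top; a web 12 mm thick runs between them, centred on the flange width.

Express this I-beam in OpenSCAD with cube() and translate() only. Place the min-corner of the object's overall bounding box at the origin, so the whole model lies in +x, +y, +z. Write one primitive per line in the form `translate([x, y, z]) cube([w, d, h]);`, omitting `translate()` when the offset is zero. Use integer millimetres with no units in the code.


cube([1059, 226, 18]);
translate([0, 107, 18]) cube([1059, 12, 366]);
translate([0, 0, 384]) cube([1059, 226, 18]);


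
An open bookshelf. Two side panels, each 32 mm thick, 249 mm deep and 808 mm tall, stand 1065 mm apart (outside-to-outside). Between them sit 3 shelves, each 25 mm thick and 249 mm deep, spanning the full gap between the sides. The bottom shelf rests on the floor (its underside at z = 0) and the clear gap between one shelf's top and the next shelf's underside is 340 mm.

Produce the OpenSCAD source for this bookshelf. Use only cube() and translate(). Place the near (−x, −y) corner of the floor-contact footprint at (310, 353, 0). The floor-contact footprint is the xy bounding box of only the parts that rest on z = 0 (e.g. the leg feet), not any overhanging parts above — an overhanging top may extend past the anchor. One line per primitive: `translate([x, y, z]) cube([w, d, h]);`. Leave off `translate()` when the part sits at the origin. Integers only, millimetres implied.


translate([310, 353, 0]) cube([32, 249, 808]);
translate([1343, 353, 0]) cube([32, 249, 808]);
translate([342, 353, 0]) cube([1001, 249, 25]);
translate([342, 353, 365]) cube([1001, 249, 25]);
translate([342, 353, 730]) cube([1001, 249, 25]);


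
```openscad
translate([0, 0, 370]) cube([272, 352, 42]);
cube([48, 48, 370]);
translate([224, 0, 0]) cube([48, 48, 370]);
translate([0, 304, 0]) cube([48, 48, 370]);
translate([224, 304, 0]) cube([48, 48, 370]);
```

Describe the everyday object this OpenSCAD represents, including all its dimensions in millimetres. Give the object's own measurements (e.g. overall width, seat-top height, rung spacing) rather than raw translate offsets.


A simple wooden stool: a rectangular seat 272 mm (x) by 352 mm (y), 42 mm thick, top face at z = 412 mm, on four square legs, each 48×48 mm in cross-section. The legs rest on z = 0, each flush with a corner of the seat.


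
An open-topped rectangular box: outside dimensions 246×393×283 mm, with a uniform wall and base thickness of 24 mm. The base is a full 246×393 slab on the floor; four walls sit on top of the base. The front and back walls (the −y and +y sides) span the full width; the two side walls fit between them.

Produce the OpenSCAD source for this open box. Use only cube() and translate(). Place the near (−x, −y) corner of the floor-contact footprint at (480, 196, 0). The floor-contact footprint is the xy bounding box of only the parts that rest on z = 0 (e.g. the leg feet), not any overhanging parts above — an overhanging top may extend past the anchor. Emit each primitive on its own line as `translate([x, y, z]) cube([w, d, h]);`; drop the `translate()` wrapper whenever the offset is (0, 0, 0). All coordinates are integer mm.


translate([480, 196, 0]) cube([246, 393, 24]);
translate([480, 196, 24]) cube([246, 24, 259]);
translate([480, 565, 24]) cube([246, 24, 259]);
translate([480, 220, 24]) cube([24, 345, 259]);
translate([702, 220, 24]) cube([24, 345, 259]);


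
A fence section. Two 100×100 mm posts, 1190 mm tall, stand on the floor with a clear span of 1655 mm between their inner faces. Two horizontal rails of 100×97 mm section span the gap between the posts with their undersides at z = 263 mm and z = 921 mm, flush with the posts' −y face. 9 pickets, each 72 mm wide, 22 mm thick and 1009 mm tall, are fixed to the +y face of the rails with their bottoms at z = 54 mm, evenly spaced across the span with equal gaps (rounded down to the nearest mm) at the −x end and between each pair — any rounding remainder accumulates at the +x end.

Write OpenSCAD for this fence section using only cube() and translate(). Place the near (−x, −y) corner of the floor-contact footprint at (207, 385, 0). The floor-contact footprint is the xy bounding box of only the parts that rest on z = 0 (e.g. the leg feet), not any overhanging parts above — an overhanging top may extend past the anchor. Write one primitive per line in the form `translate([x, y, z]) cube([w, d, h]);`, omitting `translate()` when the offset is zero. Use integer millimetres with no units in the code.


translate([207, 385, 0]) cube([100, 100, 1190]);
translate([1962, 385, 0]) cube([100, 100, 1190]);
translate([307, 385, 263]) cube([1655, 100, 97]);
translate([307, 385, 921]) cube([1655, 100, 97]);
translate([407, 485, 54]) cube([72, 22, 1009]);
translate([579, 485, 54]) cube([72, 22, 1009]);
translate([751, 485, 54]) cube([72, 22, 1009]);
translate([923, 485, 54]) cube([72, 22, 1009]);
translate([1095, 485, 54]) cube([72, 22, 1009]);
translate([1267, 485, 54]) cube([72, 22, 1009]);
translate([1439, 485, 54]) cube([72, 22, 1009]);
translate([1611, 485, 54]) cube([72, 22, 1009]);
translate([1783, 485, 54]) cube([72, 22, 1009]);


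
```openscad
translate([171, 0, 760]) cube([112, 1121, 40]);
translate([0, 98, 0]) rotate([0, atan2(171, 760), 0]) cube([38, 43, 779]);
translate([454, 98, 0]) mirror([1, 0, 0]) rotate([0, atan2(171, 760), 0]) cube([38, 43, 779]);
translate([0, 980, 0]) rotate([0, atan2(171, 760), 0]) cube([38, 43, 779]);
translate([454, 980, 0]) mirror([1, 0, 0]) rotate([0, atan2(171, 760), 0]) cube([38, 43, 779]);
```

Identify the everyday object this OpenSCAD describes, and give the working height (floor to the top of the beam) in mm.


A sawhorse. The overall height is 800 mm.

A beam across two mirrored pairs of raked legs — a sawhorse. The beam's underside is at z = 760 (matching the legs' vertical rise in atan2(171, 760)) and the beam is 40 mm tall, so its top is at 760 + 40 = 800 mm. The raked legs top out at the beam's underside, so that is the highest point.


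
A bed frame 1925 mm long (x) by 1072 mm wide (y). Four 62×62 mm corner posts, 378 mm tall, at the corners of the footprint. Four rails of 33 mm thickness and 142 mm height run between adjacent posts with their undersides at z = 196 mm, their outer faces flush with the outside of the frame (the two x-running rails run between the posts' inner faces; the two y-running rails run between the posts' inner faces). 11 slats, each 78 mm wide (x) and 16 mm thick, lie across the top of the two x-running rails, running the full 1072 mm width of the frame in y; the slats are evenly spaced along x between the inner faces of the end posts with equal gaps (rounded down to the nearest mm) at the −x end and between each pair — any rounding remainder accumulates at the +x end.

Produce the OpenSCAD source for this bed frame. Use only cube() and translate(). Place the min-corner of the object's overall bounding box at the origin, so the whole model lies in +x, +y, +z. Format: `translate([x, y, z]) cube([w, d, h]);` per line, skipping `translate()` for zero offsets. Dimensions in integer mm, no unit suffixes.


cube([62, 62, 378]);
translate([0, 1010, 0]) cube([62, 62, 378]);
translate([1863, 0, 0]) cube([62, 62, 378]);
translate([1863, 1010, 0]) cube([62, 62, 378]);
translate([62, 0, 196]) cube([1801, 33, 142]);
translate([62, 1039, 196]) cube([1801, 33, 142]);
translate([0, 62, 196]) cube([33, 948, 142]);
translate([1892, 62, 196]) cube([33, 948, 142]);
translate([140, 0, 338]) cube([78, 1072, 16]);
translate([296, 0, 338]) cube([78, 1072, 16]);
translate([452, 0, 338]) cube([78, 1072, 16]);
translate([608, 0, 338]) cube([78, 1072, 16]);
translate([764, 0, 338]) cube([78, 1072, 16]);
translate([920, 0, 338]) cube([78, 1072, 16]);
translate([1076, 0, 338]) cube([78, 1072, 16]);
translate([1232, 0, 338]) cube([78, 1072, 16]);
translate([1388, 0, 338]) cube([78, 1072, 16]);
translate([1544, 0, 338]) cube([78, 1072, 16]);
translate([1700, 0, 338]) cube([78, 1072, 16]);


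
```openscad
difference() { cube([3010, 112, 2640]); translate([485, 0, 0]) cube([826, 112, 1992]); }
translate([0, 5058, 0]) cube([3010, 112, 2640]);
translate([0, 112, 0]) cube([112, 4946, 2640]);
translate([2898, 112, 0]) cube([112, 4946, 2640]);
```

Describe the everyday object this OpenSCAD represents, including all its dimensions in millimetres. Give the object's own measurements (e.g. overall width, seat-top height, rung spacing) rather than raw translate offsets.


A single room: four walls, each 2640 mm tall and 112 mm thick, enclosing an outside footprint 3010×5170 mm (x × y), no floor or roof. The front and back walls (−y and +y sides) run the full x-width; the side walls fit between their inner faces. A door opening 826 mm wide and 1992 mm tall is cut through the front wall from the floor up, its −x edge 485 mm from the wall's −x end.


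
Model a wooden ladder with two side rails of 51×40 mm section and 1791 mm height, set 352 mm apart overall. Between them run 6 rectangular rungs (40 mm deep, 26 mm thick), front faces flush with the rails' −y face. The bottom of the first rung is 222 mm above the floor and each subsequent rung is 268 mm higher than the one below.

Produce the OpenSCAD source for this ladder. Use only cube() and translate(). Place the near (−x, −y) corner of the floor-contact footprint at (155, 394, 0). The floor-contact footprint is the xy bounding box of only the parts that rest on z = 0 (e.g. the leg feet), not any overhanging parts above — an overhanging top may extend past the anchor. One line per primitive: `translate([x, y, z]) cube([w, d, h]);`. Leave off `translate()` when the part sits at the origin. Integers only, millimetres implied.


translate([155, 394, 0]) cube([51, 40, 1791]);
translate([456, 394, 0]) cube([51, 40, 1791]);
translate([206, 394, 222]) cube([250, 40, 26]);
translate([206, 394, 490]) cube([250, 40, 26]);
translate([206, 394, 758]) cube([250, 40, 26]);
translate([206, 394, 1026]) cube([250, 40, 26]);
translate([206, 394, 1294]) cube([250, 40, 26]);
translate([206, 394, 1562]) cube([250, 40, 26]);


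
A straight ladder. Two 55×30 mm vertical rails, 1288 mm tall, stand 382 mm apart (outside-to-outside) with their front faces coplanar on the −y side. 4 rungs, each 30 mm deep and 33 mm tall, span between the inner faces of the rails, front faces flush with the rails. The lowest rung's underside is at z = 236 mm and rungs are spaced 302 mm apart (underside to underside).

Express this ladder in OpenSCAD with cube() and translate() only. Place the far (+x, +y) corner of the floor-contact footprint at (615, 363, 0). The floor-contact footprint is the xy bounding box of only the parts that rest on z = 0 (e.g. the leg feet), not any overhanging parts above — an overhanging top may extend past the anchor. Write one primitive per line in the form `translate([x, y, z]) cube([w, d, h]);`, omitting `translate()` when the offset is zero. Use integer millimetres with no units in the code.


translate([233, 333, 0]) cube([55, 30, 1288]);
translate([560, 333, 0]) cube([55, 30, 1288]);
translate([288, 333, 236]) cube([272, 30, 33]);
translate([288, 333, 538]) cube([272, 30, 33]);
translate([288, 333, 840]) cube([272, 30, 33]);
translate([288, 333, 1142]) cube([272, 30, 33]);


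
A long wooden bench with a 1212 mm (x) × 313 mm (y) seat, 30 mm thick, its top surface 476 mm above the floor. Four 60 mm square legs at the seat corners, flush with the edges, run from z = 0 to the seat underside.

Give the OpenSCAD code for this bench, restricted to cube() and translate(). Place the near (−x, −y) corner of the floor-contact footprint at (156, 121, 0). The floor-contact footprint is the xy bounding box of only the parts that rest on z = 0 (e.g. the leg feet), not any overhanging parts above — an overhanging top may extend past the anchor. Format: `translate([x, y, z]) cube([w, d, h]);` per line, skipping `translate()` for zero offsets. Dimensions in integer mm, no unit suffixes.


translate([156, 121, 446]) cube([1212, 313, 30]);
translate([156, 121, 0]) cube([60, 60, 446]);
translate([156, 374, 0]) cube([60, 60, 446]);
translate([1308, 121, 0]) cube([60, 60, 446]);
translate([1308, 374, 0]) cube([60, 60, 446]);


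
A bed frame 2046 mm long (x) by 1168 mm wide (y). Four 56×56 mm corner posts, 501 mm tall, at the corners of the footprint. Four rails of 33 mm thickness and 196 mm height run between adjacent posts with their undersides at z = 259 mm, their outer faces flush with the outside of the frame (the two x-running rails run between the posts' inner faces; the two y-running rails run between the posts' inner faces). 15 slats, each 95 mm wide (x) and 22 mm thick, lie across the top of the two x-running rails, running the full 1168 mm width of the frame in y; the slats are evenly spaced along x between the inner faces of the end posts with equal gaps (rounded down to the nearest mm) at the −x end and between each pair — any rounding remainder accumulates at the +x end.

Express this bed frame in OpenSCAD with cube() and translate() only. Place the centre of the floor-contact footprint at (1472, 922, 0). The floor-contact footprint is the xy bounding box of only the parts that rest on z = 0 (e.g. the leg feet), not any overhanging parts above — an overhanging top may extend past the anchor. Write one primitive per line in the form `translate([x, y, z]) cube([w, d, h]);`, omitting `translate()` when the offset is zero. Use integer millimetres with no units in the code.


// slat z = rail_z + rail_h = 259 + 196 = 455
// slat gap = ⌊(1934 − 15·95) / 16⌋ = 31
translate([449, 338, 0]) cube([56, 56, 501]);
translate([449, 1450, 0]) cube([56, 56, 501]);
translate([2439, 338, 0]) cube([56, 56, 501]);
translate([2439, 1450, 0]) cube([56, 56, 501]);
translate([505, 338, 259]) cube([1934, 33, 196]);
translate([505, 1473, 259]) cube([1934, 33, 196]);
translate([449, 394, 259]) cube([33, 1056, 196]);
translate([2462, 394, 259]) cube([33, 1056, 196]);
translate([536, 338, 455]) cube([95, 1168, 22]);
translate([662, 338, 455]) cube([95, 1168, 22]);
translate([788, 338, 455]) cube([95, 1168, 22]);
translate([914, 338, 455]) cube([95, 1168, 22]);
translate([1040, 338, 455]) cube([95, 1168, 22]);
translate([1166, 338, 455]) cube([95, 1168, 22]);
translate([1292, 338, 455]) cube([95, 1168, 22]);
translate([1418, 338, 455]) cube([95, 1168, 22]);
translate([1544, 338, 455]) cube([95, 1168, 22]);
translate([1670, 338, 455]) cube([95, 1168, 22]);
translate([1796, 338, 455]) cube([95, 1168, 22]);
translate([1922, 338, 455]) cube([95, 1168, 22]);
translate([2048, 338, 455]) cube([95, 1168, 22]);
translate([2174, 338, 455]) cube([95, 1168, 22]);
translate([2300, 338, 455]) cube([95, 1168, 22]);


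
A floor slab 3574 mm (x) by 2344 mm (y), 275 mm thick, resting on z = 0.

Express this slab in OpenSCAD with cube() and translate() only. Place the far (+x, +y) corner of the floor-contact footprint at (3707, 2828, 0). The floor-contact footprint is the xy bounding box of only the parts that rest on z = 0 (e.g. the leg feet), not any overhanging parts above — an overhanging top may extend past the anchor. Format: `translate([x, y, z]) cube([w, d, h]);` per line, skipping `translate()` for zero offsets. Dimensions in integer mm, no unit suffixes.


translate([133, 484, 0]) cube([3574, 2344, 275]);


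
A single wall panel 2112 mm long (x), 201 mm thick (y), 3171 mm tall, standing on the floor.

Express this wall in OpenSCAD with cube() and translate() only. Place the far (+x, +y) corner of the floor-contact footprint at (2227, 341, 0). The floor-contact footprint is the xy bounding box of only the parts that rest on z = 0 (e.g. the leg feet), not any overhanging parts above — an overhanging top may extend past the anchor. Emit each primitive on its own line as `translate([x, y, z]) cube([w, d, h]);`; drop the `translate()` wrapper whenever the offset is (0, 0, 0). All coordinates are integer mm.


translate([115, 140, 0]) cube([2112, 201, 3171]);


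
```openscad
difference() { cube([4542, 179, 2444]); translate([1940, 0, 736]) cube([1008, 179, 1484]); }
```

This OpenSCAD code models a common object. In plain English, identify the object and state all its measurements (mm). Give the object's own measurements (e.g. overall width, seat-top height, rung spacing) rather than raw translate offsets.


A wall 4542 mm long (x), 179 mm thick (y), 2444 mm tall, with a rectangular window opening cut through it. The opening is 1008 mm wide and 1484 mm tall; its sill is at z = 736 mm and its near (−x) edge is 1940 mm from the wall's −x end. The opening passes through the full wall thickness.


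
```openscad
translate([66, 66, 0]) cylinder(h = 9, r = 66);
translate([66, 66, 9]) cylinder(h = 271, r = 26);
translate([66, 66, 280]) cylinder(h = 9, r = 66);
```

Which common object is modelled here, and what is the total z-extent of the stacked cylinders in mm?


A spool. The overall height is 289 mm.

Three coaxial cylinders, large–small–large — a spool. Two 9 mm flanges and a 271 mm core give 9 + 271 + 9 = 289 mm.


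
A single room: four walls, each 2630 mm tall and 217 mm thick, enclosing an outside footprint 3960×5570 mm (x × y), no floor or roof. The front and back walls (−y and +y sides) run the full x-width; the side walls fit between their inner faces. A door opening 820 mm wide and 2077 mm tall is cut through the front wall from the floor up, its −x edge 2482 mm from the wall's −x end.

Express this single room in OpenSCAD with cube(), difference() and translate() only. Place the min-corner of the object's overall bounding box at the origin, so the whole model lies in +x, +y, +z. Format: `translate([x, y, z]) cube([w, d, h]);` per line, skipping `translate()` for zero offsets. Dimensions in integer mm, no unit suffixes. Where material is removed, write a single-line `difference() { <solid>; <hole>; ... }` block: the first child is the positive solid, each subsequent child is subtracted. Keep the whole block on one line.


difference() { cube([3960, 217, 2630]); translate([2482, 0, 0]) cube([820, 217, 2077]); }
translate([0, 5353, 0]) cube([3960, 217, 2630]);
translate([0, 217, 0]) cube([217, 5136, 2630]);
translate([3743, 217, 0]) cube([217, 5136, 2630]);


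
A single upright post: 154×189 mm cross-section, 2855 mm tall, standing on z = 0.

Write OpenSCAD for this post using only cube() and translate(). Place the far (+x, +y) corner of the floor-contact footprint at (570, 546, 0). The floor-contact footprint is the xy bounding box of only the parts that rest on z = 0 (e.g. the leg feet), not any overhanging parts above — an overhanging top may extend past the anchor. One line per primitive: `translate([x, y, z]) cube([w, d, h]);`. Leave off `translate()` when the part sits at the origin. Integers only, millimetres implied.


translate([416, 357, 0]) cube([154, 189, 2855]);


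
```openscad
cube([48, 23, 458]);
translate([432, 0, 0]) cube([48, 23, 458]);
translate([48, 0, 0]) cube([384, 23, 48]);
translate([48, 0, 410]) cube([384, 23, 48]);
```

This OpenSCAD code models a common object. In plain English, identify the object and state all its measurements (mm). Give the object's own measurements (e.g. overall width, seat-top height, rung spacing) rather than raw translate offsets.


A rectangular picture frame lying in the x–z plane (depth along y). The opening is 384 mm wide (x) by 362 mm tall (z), surrounded by a border 48 mm wide on all four sides. The frame is 23 mm deep and is made of two full-height vertical stiles with two horizontal rails fitted between them.
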